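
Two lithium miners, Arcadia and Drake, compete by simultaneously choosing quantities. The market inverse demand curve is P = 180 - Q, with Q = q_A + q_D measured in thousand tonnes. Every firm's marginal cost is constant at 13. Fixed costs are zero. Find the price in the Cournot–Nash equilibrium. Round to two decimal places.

Each firm earns π_i = (180 - Q)q_i - 13q_i.
First-order condition (treating rivals' output as given): 167 - 2q_i - q_j = 0.
With identical firms every q_j equals q_i, so q_j = q_i and 167 = 3q_i, giving q_i = 167/3.
Total output Q = 334/3, so price P = 180 - 334/3 = 206/3.

68.67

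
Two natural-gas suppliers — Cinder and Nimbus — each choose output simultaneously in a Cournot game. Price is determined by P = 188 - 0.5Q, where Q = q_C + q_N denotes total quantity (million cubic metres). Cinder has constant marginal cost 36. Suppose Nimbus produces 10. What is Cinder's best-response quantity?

147

With the rival's output fixed at 10, Cinder's profit is π_C = (188 - (1/2)·10 - (1/2)q_C)q_C - (36q_C) = (183 - (1/2)q_C)q_C - (36q_C).
∂π_C/∂q_C = 147 - q_C = 0, so q_C = 147.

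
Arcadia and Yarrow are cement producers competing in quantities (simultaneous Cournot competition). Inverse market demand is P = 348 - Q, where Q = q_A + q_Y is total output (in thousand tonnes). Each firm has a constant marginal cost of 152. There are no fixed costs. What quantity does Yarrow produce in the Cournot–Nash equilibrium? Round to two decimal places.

65.33

Each firm earns π_i = (348 - Q)q_i - 152q_i.
Setting ∂π_i/∂q_i = 0 with rivals' quantities fixed: 196 - 2q_i - q_j = 0.
By symmetry each firm produces the same amount; substituting q_j = q_i yields q_i = 196/3.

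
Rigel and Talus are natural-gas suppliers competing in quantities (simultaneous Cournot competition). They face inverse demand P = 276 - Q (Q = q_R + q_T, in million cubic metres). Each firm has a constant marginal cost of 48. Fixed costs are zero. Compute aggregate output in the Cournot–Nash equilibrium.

Each firm earns π_i = (276 - Q)q_i - 48q_i.
Setting ∂π_i/∂q_i = 0 with rivals' quantities fixed: 228 - 2q_i - q_j = 0.
With identical firms every q_j equals q_i, so q_j = q_i and 228 = 3q_i, giving q_i = 76.
Total output Q = 76 + 76 = 152.

152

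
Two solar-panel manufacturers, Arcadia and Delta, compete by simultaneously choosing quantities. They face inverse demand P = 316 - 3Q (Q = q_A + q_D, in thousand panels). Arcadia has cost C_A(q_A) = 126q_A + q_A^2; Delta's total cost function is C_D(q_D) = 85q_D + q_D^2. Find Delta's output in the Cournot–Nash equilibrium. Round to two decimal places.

23.24

Arcadia's profit: π_A = (316 - 3Q)q_A - (126q_A + q_A²). Setting ∂π_A/∂q_A = 0: 190 - 8q_A - 3(q_D) = 0.
Delta's profit: π_D = (316 - 3Q)q_D - (85q_D + q_D²). Setting ∂π_D/∂q_D = 0: 231 - 8q_D - 3(q_A) = 0.
Rearranging gives the reaction functions q_A = (190 - 3q_D)/8 and q_D = (231 - 3q_A)/8.
Substituting one into the other gives q_A = 827/55 and q_D = 1278/55.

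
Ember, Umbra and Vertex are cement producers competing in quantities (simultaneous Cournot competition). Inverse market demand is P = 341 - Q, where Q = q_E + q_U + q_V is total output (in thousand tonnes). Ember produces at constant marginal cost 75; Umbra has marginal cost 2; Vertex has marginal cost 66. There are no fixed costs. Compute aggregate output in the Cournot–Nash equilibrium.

220

Ember's profit: π_E = (341 - Q)q_E - (75q_E). Setting ∂π_E/∂q_E = 0: 266 - 2q_E - (q_U + q_V) = 0.
Umbra's first-order condition: 339 - 2q_U - (q_E + q_V) = 0.
Vertex's first-order condition: 275 - 2q_V - (q_E + q_U) = 0.
Adding the 3 conditions: 880 − 2Q − 2Q = 0, i.e. Q = 220.
Back-substituting: q_E = (266 − 220) = 46, q_U = (339 − 220) = 119, q_V = (275 − 220) = 55.
Total output Q = 46 + 119 + 55 = 220.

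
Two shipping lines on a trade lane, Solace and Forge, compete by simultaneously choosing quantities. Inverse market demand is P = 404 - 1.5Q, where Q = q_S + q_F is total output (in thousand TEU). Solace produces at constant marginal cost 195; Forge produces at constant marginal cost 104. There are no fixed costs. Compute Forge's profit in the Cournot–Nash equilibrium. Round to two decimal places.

Solace's profit: π_S = (404 - 1.5Q)q_S - (195q_S). Setting ∂π_S/∂q_S = 0: 209 - 3q_S - (3/2)(q_F) = 0.
Forge's profit: π_F = (404 - 1.5Q)q_F - (104q_F). Setting ∂π_F/∂q_F = 0: 300 - 3q_F - (3/2)(q_S) = 0.
So q_S = (209 - (3/2)q_F)/3 and q_F = (300 - (3/2)q_S)/3.
Substituting one into the other gives q_S = 236/9 and q_F = 782/9.
Price P = 404 - (3/2)·(1018/9) = 703/3.
Forge's profit: (703/3 - 104)·(782/9) = 11324.5185.

11324.52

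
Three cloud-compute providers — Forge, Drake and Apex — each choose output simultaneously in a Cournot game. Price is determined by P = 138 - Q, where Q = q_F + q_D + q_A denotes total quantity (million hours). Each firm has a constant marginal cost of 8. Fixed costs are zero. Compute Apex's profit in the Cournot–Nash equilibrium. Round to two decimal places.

A representative firm's profit is π_i = q_i(138 - Q) - 8q_i.
Setting ∂π_i/∂q_i = 0 with rivals' quantities fixed: 130 - 2q_i - Σ_{j≠i} q_j = 0.
By symmetry each firm produces the same amount; substituting Σ_{j≠i} q_j = 2q_i yields q_i = 130/4 = 65/2.
Price P = 138 - 195/2 = 81/2.
Apex's profit: (81/2 - 8)·(65/2) = 1056.2500.

1056.25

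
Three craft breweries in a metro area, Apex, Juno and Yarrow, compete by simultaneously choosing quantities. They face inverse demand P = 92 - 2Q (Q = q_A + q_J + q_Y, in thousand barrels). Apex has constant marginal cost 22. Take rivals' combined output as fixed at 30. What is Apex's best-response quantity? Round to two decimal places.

With rivals' combined output fixed at 30, Apex's profit is π_A = (92 - 2·30 - 2q_A)q_A - (22q_A) = (32 - 2q_A)q_A - (22q_A).
∂π_A/∂q_A = 10 - 4q_A = 0, so q_A = 5/2.

2.50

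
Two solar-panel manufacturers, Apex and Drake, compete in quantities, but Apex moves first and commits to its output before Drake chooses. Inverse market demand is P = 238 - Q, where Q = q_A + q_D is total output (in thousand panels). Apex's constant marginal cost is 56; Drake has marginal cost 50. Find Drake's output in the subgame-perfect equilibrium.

50

Solve by backward induction. Given q_A, the follower Drake maximises π_D = (238 - q_A - q_D)q_D - 50q_D.
Setting the follower's marginal profit to zero, 188 - q_A - 2q_D = 0, i.e. q_D = (188 - q_A)/2.
Apex substitutes q_D(q_A) into its own profit: π_A = q_A(238 - q_A - (188 - q_A)/2) - 56q_A = (144 - (1/2)q_A)q_A - 56q_A.
Leader FOC: 88 - q_A = 0, so q_A = 88.
Then q_D = (188 - 88)/2 = 50.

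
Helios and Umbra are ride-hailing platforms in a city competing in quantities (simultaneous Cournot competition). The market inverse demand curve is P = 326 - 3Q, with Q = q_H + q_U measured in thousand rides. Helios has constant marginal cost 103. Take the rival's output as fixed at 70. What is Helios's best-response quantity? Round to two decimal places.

2.17

With the rival's output fixed at 70, Helios's profit is π_H = (326 - 3·70 - 3q_H)q_H - (103q_H) = (116 - 3q_H)q_H - (103q_H).
∂π_H/∂q_H = 13 - 6q_H = 0, so q_H = 13/6.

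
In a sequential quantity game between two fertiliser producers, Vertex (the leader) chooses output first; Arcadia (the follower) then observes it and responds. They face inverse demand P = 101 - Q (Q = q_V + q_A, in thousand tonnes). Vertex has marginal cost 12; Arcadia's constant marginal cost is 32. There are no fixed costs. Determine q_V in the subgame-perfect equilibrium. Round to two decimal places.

54.50

The follower Arcadia best-responds to any q_V: π_A = (101 - Q)q_A - 32q_A.
∂π_A/∂q_A = 69 - q_V - 2q_A = 0 gives the reaction function q_A = (69 - q_V)/2.
Vertex substitutes q_A(q_V) into its own profit: π_V = q_V(101 - q_V - (69 - q_V)/2) - 12q_V = (133/2 - (1/2)q_V)q_V - 12q_V.
Leader FOC: 109/2 - q_V = 0, so q_V = 109/2.
Then q_A = (69 - 109/2)/2 = 29/4.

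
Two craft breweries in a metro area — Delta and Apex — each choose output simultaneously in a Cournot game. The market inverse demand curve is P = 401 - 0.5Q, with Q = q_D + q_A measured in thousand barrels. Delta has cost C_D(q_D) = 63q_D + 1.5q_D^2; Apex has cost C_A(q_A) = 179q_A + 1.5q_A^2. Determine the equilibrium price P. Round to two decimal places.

Delta's profit: π_D = (401 - 0.5Q)q_D - (63q_D + (3/2)q_D²). Setting ∂π_D/∂q_D = 0: 338 - 4q_D - (1/2)(q_A) = 0.
Apex's first-order condition: 222 - 4q_A - (1/2)(q_D) = 0.
So q_D = (338 - (1/2)q_A)/4 and q_A = (222 - (1/2)q_D)/4.
Solving the pair: q_D = 78.7937, q_A = 45.6508.
Total output Q = 1120/9, so price P = 401 - (1/2)·(1120/9) = 338.7778.

338.78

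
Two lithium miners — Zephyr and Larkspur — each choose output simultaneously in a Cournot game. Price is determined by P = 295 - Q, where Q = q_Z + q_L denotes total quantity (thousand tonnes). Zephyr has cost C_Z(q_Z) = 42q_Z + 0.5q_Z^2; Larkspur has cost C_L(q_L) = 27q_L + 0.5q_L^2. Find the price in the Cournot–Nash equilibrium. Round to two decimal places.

Zephyr's profit: π_Z = (295 - Q)q_Z - (42q_Z + (1/2)q_Z²). Setting ∂π_Z/∂q_Z = 0: 253 - 3q_Z - (q_L) = 0.
Larkspur's first-order condition: 268 - 3q_L - (q_Z) = 0.
So q_Z = (253 - q_L)/3 and q_L = (268 - q_Z)/3.
Solving the pair: q_Z = 491/8, q_L = 551/8.
Total output Q = 521/4, so price P = 295 - 521/4 = 659/4.

164.75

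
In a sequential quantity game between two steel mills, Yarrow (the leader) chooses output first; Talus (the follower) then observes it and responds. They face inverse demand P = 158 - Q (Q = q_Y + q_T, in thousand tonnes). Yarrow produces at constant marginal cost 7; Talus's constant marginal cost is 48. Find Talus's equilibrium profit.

49

Solve by backward induction. Given q_Y, the follower Talus maximises π_T = (158 - q_Y - q_T)q_T - 48q_T.
Follower FOC: 110 - q_Y - 2q_T = 0, so q_T(q_Y) = (110 - q_Y)/2.
The leader anticipates this reaction. Substituting into P = 158 - Q gives P = 103 - (1/2)q_Y, so π_Y = (103 - (1/2)q_Y)q_Y - 7q_Y.
The leader's first-order condition 96 - q_Y = 0 yields q_Y = 96.
Then q_T = (110 - 96)/2 = 7.
Price P = 158 - 103 = 55.
Talus's profit: (55 - 48)·7 = 49.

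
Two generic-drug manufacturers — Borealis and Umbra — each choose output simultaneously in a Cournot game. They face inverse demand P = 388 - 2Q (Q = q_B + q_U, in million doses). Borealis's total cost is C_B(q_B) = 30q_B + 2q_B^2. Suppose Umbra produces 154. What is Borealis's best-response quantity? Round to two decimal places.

With the rival's output fixed at 154, Borealis's profit is π_B = (388 - 2·154 - 2q_B)q_B - (30q_B + 2q_B²) = (80 - 2q_B)q_B - (30q_B + 2q_B²).
∂π_B/∂q_B = 50 - 8q_B = 0, so q_B = 25/4.

6.25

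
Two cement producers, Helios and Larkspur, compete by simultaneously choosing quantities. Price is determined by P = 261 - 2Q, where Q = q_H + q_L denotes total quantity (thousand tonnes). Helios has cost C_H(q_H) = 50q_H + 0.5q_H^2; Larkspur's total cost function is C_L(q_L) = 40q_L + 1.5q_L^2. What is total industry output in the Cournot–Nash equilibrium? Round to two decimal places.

55.42

Helios's profit: π_H = (261 - 2Q)q_H - (50q_H + (1/2)q_H²). Setting ∂π_H/∂q_H = 0: 211 - 5q_H - 2(q_L) = 0.
Larkspur's profit: π_L = (261 - 2Q)q_L - (40q_L + (3/2)q_L²). Setting ∂π_L/∂q_L = 0: 221 - 7q_L - 2(q_H) = 0.
Rearranging gives the reaction functions q_H = (211 - 2q_L)/5 and q_L = (221 - 2q_H)/7.
Substituting one into the other gives q_H = 1035/31 and q_L = 683/31.
Total output Q = 1035/31 + 683/31 = 1718/31.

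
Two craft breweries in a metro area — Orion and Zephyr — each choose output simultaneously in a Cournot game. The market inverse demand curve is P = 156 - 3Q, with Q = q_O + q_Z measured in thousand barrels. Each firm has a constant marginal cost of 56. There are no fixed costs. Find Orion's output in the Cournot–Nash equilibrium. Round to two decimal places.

11.11

Each firm earns π_i = (156 - 3Q)q_i - 56q_i.
First-order condition (treating rivals' output as given): 100 - 6q_i - 3q_j = 0.
With identical firms every q_j equals q_i, so q_j = q_i and 100 = 9q_i, giving q_i = 100/9.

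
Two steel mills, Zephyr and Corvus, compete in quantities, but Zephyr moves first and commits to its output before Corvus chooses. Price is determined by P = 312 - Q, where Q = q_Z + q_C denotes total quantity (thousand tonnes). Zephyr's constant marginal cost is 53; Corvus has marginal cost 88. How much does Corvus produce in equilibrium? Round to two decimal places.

Solve by backward induction. Given q_Z, the follower Corvus maximises π_C = (312 - q_Z - q_C)q_C - 88q_C.
Follower FOC: 224 - q_Z - 2q_C = 0, so q_C(q_Z) = (224 - q_Z)/2.
Zephyr substitutes q_C(q_Z) into its own profit: π_Z = q_Z(312 - q_Z - (224 - q_Z)/2) - 53q_Z = (200 - (1/2)q_Z)q_Z - 53q_Z.
Leader FOC: 147 - q_Z = 0, so q_Z = 147.
Then q_C = (224 - 147)/2 = 77/2.

38.50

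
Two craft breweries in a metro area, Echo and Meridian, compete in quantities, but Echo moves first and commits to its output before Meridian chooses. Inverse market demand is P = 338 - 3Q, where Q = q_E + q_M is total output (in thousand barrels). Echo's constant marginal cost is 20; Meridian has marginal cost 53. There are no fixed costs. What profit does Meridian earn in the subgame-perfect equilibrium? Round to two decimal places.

Solve by backward induction. Given q_E, the follower Meridian maximises π_M = (338 - 3q_E - 3q_M)q_M - 53q_M.
Setting the follower's marginal profit to zero, 285 - 3q_E - 6q_M = 0, i.e. q_M = (285 - 3q_E)/6.
The leader anticipates this reaction. Substituting into P = 338 - 3Q gives P = 391/2 - (3/2)q_E, so π_E = (391/2 - (3/2)q_E)q_E - 20q_E.
Leader FOC: 351/2 - 3q_E = 0, so q_E = 117/2.
Then q_M = (285 - 3·(117/2))/6 = 73/4.
Price P = 338 - 3·(307/4) = 431/4.
Meridian's profit: (431/4 - 53)·(73/4) = 999.1875.

999.19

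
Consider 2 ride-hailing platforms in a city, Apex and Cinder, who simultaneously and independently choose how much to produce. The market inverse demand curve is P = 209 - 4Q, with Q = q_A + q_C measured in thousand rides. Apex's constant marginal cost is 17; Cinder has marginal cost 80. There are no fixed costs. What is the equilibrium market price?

Apex's profit: π_A = (209 - 4Q)q_A - (17q_A). Setting ∂π_A/∂q_A = 0: 192 - 8q_A - 4(q_C) = 0.
Cinder's profit: π_C = (209 - 4Q)q_C - (80q_C). Setting ∂π_C/∂q_C = 0: 129 - 8q_C - 4(q_A) = 0.
So q_A = (192 - 4q_C)/8 and q_C = (129 - 4q_A)/8.
Solving the pair: q_A = 85/4, q_C = 11/2.
Total output Q = 107/4, so price P = 209 - 4·(107/4) = 102.

102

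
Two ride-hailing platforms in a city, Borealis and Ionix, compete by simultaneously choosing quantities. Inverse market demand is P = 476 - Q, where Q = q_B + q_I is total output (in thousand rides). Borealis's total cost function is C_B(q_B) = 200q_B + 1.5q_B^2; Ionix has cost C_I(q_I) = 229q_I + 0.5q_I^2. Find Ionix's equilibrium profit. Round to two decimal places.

Borealis's profit: π_B = (476 - Q)q_B - (200q_B + (3/2)q_B²). Setting ∂π_B/∂q_B = 0: 276 - 5q_B - (q_I) = 0.
Ionix's profit: π_I = (476 - Q)q_I - (229q_I + (1/2)q_I²). Setting ∂π_I/∂q_I = 0: 247 - 3q_I - (q_B) = 0.
So q_B = (276 - q_I)/5 and q_I = (247 - q_B)/3.
Solving the pair: q_B = 83/2, q_I = 137/2.
Price P = 476 - 110 = 366.
Ionix's profit: 366·(137/2) - 229·(137/2) - (1/2)(137/2)² = 7038.3750.

7038.38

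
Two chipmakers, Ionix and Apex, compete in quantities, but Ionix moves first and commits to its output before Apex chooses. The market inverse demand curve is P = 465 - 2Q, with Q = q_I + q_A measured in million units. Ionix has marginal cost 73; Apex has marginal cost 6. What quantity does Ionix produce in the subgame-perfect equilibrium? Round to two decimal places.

81.25

The follower Apex best-responds to any q_I: π_A = (465 - 2Q)q_A - 6q_A.
Setting the follower's marginal profit to zero, 459 - 2q_I - 4q_A = 0, i.e. q_A = (459 - 2q_I)/4.
The leader anticipates this reaction. Substituting into P = 465 - 2Q gives P = 471/2 - q_I, so π_I = (471/2 - q_I)q_I - 73q_I.
Leader FOC: 325/2 - 2q_I = 0, so q_I = 325/4.
Then q_A = (459 - 2·(325/4))/4 = 593/8.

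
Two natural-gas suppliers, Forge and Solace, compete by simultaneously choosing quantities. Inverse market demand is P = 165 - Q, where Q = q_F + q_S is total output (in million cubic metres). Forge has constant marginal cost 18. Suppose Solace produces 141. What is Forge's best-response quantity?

With the rival's output fixed at 141, Forge's profit is π_F = (165 - 141 - q_F)q_F - (18q_F) = (24 - q_F)q_F - (18q_F).
∂π_F/∂q_F = 6 - 2q_F = 0, so q_F = 3.

3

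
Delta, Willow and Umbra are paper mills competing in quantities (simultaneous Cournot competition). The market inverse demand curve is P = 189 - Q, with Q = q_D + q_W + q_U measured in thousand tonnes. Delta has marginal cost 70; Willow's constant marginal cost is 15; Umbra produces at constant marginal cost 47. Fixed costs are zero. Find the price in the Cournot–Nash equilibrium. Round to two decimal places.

80.25

Delta's profit: π_D = (189 - Q)q_D - (70q_D). Setting ∂π_D/∂q_D = 0: 119 - 2q_D - (q_W + q_U) = 0.
Willow's profit: π_W = (189 - Q)q_W - (15q_W). Setting ∂π_W/∂q_W = 0: 174 - 2q_W - (q_D + q_U) = 0.
Umbra's first-order condition: 142 - 2q_U - (q_D + q_W) = 0.
Adding the 3 conditions: 435 − 2Q − 2Q = 0, i.e. Q = 435/4.
Back-substituting: q_D = (119 − 435/4) = 41/4, q_W = (174 − 435/4) = 261/4, q_U = (142 − 435/4) = 133/4.
Total output Q = 435/4, so price P = 189 - 435/4 = 321/4.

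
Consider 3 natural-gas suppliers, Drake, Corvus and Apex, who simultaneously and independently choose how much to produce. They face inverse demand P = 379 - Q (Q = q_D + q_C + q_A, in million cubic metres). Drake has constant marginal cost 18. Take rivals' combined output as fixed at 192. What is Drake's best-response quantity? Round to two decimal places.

With rivals' combined output fixed at 192, Drake's profit is π_D = (379 - 192 - q_D)q_D - (18q_D) = (187 - q_D)q_D - (18q_D).
∂π_D/∂q_D = 169 - 2q_D = 0, so q_D = 169/2.

84.50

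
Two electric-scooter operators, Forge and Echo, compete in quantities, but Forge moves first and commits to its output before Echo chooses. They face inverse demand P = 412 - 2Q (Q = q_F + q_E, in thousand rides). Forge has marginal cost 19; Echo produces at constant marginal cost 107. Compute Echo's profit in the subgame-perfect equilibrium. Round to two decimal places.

Solve by backward induction. Given q_F, the follower Echo maximises π_E = (412 - 2q_F - 2q_E)q_E - 107q_E.
∂π_E/∂q_E = 305 - 2q_F - 4q_E = 0 gives the reaction function q_E = (305 - 2q_F)/4.
The leader anticipates this reaction. Substituting into P = 412 - 2Q gives P = 519/2 - q_F, so π_F = (519/2 - q_F)q_F - 19q_F.
Leader FOC: 481/2 - 2q_F = 0, so q_F = 481/4.
Then q_E = (305 - 2·(481/4))/4 = 129/8.
Price P = 412 - 2·(1091/8) = 557/4.
Echo's profit: (557/4 - 107)·(129/8) = 520.0313.

520.03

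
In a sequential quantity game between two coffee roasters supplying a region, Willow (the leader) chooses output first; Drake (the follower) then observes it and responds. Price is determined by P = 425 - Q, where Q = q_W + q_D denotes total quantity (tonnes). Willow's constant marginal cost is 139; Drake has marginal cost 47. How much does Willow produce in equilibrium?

The follower Drake best-responds to any q_W: π_D = (425 - Q)q_D - 47q_D.
∂π_D/∂q_D = 378 - q_W - 2q_D = 0 gives the reaction function q_D = (378 - q_W)/2.
Willow substitutes q_D(q_W) into its own profit: π_W = q_W(425 - q_W - (378 - q_W)/2) - 139q_W = (236 - (1/2)q_W)q_W - 139q_W.
Leader FOC: 97 - q_W = 0, so q_W = 97.
Then q_D = (378 - 97)/2 = 281/2.

97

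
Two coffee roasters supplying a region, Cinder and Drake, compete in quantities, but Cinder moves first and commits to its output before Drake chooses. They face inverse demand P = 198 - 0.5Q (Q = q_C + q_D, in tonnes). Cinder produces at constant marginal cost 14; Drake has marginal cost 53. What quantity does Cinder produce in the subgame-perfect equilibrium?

The follower Drake best-responds to any q_C: π_D = (198 - 0.5Q)q_D - 53q_D.
Setting the follower's marginal profit to zero, 145 - (1/2)q_C - q_D = 0, i.e. q_D = (145 - (1/2)q_C).
Cinder substitutes q_D(q_C) into its own profit: π_C = q_C(198 - (1/2)q_C - (145 - (1/2)q_C)/2) - 14q_C = (251/2 - (1/4)q_C)q_C - 14q_C.
Maximising: ∂π_C/∂q_C = 223/2 - (1/2)q_C = 0, giving q_C = 223.
Then q_D = (145 - (1/2)·223) = 67/2.

223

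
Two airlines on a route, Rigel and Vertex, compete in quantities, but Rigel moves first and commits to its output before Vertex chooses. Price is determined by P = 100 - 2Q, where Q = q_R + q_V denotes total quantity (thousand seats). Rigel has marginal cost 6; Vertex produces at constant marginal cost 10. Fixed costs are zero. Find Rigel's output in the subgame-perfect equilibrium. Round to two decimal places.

24.50

The follower Vertex best-responds to any q_R: π_V = (100 - 2Q)q_V - 10q_V.
Follower FOC: 90 - 2q_R - 4q_V = 0, so q_V(q_R) = (90 - 2q_R)/4.
Rigel substitutes q_V(q_R) into its own profit: π_R = q_R(100 - 2q_R - (90 - 2q_R)/2) - 6q_R = (55 - q_R)q_R - 6q_R.
The leader's first-order condition 49 - 2q_R = 0 yields q_R = 49/2.
Then q_V = (90 - 2·(49/2))/4 = 41/4.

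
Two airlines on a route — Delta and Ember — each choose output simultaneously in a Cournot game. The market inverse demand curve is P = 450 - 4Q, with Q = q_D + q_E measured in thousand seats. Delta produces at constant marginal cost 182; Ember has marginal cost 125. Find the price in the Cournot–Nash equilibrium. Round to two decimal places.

252.33

Delta's profit: π_D = (450 - 4Q)q_D - (182q_D). Setting ∂π_D/∂q_D = 0: 268 - 8q_D - 4(q_E) = 0.
Ember's profit: π_E = (450 - 4Q)q_E - (125q_E). Setting ∂π_E/∂q_E = 0: 325 - 8q_E - 4(q_D) = 0.
Best responses: q_D = (268 - 4q_E)/8, q_E = (325 - 4q_D)/8.
Solving the pair: q_D = 211/12, q_E = 191/6.
Total output Q = 593/12, so price P = 450 - 4·(593/12) = 757/3.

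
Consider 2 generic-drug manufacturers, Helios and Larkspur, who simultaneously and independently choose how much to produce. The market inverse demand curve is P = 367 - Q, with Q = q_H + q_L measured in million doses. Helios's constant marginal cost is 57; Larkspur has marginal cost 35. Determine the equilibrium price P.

Helios's profit: π_H = (367 - Q)q_H - (57q_H). Setting ∂π_H/∂q_H = 0: 310 - 2q_H - (q_L) = 0.
Larkspur's first-order condition: 332 - 2q_L - (q_H) = 0.
Best responses: q_H = (310 - q_L)/2, q_L = (332 - q_H)/2.
Solving the pair: q_H = 96, q_L = 118.
Total output Q = 214, so price P = 367 - 214 = 153.

153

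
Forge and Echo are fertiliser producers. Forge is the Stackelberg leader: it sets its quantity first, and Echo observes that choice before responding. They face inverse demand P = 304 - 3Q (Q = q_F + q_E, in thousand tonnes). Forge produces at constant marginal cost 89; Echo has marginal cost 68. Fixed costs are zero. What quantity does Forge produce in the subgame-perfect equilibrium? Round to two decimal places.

The follower Echo best-responds to any q_F: π_E = (304 - 3Q)q_E - 68q_E.
Follower FOC: 236 - 3q_F - 6q_E = 0, so q_E(q_F) = (236 - 3q_F)/6.
Forge substitutes q_E(q_F) into its own profit: π_F = q_F(304 - 3q_F - (236 - 3q_F)/2) - 89q_F = (186 - (3/2)q_F)q_F - 89q_F.
The leader's first-order condition 97 - 3q_F = 0 yields q_F = 97/3.
Then q_E = (236 - 3·(97/3))/6 = 139/6.

32.33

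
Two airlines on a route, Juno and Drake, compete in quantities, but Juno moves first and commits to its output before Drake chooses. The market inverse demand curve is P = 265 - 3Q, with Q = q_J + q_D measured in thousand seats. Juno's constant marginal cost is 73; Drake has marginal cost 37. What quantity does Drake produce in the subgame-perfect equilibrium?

The follower Drake best-responds to any q_J: π_D = (265 - 3Q)q_D - 37q_D.
∂π_D/∂q_D = 228 - 3q_J - 6q_D = 0 gives the reaction function q_D = (228 - 3q_J)/6.
Juno substitutes q_D(q_J) into its own profit: π_J = q_J(265 - 3q_J - (228 - 3q_J)/2) - 73q_J = (151 - (3/2)q_J)q_J - 73q_J.
Maximising: ∂π_J/∂q_J = 78 - 3q_J = 0, giving q_J = 26.
Then q_D = (228 - 3·26)/6 = 25.

25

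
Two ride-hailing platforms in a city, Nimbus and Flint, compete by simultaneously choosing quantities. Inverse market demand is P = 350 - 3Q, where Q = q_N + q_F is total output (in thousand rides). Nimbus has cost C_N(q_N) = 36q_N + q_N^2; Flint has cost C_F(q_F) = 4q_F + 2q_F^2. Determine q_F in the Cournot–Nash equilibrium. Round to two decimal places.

Nimbus's profit: π_N = (350 - 3Q)q_N - (36q_N + q_N²). Setting ∂π_N/∂q_N = 0: 314 - 8q_N - 3(q_F) = 0.
Flint's first-order condition: 346 - 10q_F - 3(q_N) = 0.
Best responses: q_N = (314 - 3q_F)/8, q_F = (346 - 3q_N)/10.
Solving the pair: q_N = 29.6056, q_F = 1826/71.

25.72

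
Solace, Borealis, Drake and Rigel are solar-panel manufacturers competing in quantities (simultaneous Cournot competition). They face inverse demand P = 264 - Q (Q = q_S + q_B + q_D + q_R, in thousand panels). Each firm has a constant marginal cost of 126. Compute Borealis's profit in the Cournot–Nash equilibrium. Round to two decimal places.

A representative firm's profit is π_i = q_i(264 - Q) - 126q_i.
Setting ∂π_i/∂q_i = 0 with rivals' quantities fixed: 138 - 2q_i - Σ_{j≠i} q_j = 0.
With identical firms every q_j equals q_i, so Σ_{j≠i} q_j = 3q_i and 138 = 5q_i, giving q_i = 138/5.
Price P = 264 - 552/5 = 768/5.
Borealis's profit: (768/5 - 126)·(138/5) = 761.7600.

761.76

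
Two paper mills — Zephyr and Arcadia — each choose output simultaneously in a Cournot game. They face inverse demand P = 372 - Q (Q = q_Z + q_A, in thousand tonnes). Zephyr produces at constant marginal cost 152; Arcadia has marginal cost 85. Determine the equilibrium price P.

Zephyr's profit: π_Z = (372 - Q)q_Z - (152q_Z). Setting ∂π_Z/∂q_Z = 0: 220 - 2q_Z - (q_A) = 0.
Arcadia's profit: π_A = (372 - Q)q_A - (85q_A). Setting ∂π_A/∂q_A = 0: 287 - 2q_A - (q_Z) = 0.
Best responses: q_Z = (220 - q_A)/2, q_A = (287 - q_Z)/2.
Substituting one into the other gives q_Z = 51 and q_A = 118.
Total output Q = 169, so price P = 372 - 169 = 203.

203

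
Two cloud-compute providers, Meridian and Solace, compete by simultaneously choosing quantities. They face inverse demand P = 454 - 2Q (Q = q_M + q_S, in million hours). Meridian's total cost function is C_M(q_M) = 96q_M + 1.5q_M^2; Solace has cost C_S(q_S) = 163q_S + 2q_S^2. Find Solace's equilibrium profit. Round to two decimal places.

Meridian's profit: π_M = (454 - 2Q)q_M - (96q_M + (3/2)q_M²). Setting ∂π_M/∂q_M = 0: 358 - 7q_M - 2(q_S) = 0.
Solace's profit: π_S = (454 - 2Q)q_S - (163q_S + 2q_S²). Setting ∂π_S/∂q_S = 0: 291 - 8q_S - 2(q_M) = 0.
So q_M = (358 - 2q_S)/7 and q_S = (291 - 2q_M)/8.
Substituting one into the other gives q_M = 1141/26 and q_S = 1321/52.
Price P = 454 - 2·69.2885 = 315.4231.
Solace's profit: 315.4231·(1321/52) - 163·(1321/52) - 2(1321/52)² = 2581.4216.

2581.42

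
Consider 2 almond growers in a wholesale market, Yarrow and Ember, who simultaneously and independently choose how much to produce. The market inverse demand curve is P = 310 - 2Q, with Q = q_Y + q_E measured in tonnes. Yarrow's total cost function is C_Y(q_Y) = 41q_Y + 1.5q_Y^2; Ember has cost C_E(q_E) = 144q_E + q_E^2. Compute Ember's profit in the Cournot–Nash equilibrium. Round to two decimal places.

Yarrow's profit: π_Y = (310 - 2Q)q_Y - (41q_Y + (3/2)q_Y²). Setting ∂π_Y/∂q_Y = 0: 269 - 7q_Y - 2(q_E) = 0.
Ember's first-order condition: 166 - 6q_E - 2(q_Y) = 0.
Best responses: q_Y = (269 - 2q_E)/7, q_E = (166 - 2q_Y)/6.
Substituting one into the other gives q_Y = 641/19 and q_E = 312/19.
Price P = 310 - 2·(953/19) = 209.6842.
Ember's profit: 209.6842·(312/19) - 144·(312/19) - (312/19)² = 808.9529.

808.95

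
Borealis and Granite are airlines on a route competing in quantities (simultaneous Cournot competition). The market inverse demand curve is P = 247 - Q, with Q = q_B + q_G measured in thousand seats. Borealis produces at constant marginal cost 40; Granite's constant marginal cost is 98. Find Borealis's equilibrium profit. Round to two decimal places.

Borealis's profit: π_B = (247 - Q)q_B - (40q_B). Setting ∂π_B/∂q_B = 0: 207 - 2q_B - (q_G) = 0.
Granite's first-order condition: 149 - 2q_G - (q_B) = 0.
Best responses: q_B = (207 - q_G)/2, q_G = (149 - q_B)/2.
Solving the pair: q_B = 265/3, q_G = 91/3.
Price P = 247 - 356/3 = 385/3.
Borealis's profit: (385/3 - 40)·(265/3) = 7802.7778.

7802.78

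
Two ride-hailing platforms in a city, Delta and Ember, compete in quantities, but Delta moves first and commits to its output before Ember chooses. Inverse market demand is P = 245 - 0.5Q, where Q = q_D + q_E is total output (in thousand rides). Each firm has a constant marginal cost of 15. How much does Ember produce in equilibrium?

115

Solve by backward induction. Given q_D, the follower Ember maximises π_E = (245 - (1/2)q_D - (1/2)q_E)q_E - 15q_E.
Setting the follower's marginal profit to zero, 230 - (1/2)q_D - q_E = 0, i.e. q_E = (230 - (1/2)q_D).
The leader anticipates this reaction. Substituting into P = 245 - 0.5Q gives P = 130 - (1/4)q_D, so π_D = (130 - (1/4)q_D)q_D - 15q_D.
Maximising: ∂π_D/∂q_D = 115 - (1/2)q_D = 0, giving q_D = 230.
Then q_E = (230 - (1/2)·230) = 115.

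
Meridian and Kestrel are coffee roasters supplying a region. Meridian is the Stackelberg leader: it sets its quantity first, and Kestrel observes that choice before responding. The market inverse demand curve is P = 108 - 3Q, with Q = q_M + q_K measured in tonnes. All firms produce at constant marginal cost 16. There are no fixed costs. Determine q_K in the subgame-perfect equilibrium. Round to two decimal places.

The follower Kestrel best-responds to any q_M: π_K = (108 - 3Q)q_K - 16q_K.
Setting the follower's marginal profit to zero, 92 - 3q_M - 6q_K = 0, i.e. q_K = (92 - 3q_M)/6.
Meridian substitutes q_K(q_M) into its own profit: π_M = q_M(108 - 3q_M - (92 - 3q_M)/2) - 16q_M = (62 - (3/2)q_M)q_M - 16q_M.
Leader FOC: 46 - 3q_M = 0, so q_M = 46/3.
Then q_K = (92 - 3·(46/3))/6 = 23/3.

7.67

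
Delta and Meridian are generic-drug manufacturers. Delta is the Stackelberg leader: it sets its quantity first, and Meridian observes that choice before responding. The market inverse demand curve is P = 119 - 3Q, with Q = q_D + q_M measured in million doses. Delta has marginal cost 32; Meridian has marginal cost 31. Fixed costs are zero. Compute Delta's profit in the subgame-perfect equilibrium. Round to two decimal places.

The follower Meridian best-responds to any q_D: π_M = (119 - 3Q)q_M - 31q_M.
Follower FOC: 88 - 3q_D - 6q_M = 0, so q_M(q_D) = (88 - 3q_D)/6.
The leader anticipates this reaction. Substituting into P = 119 - 3Q gives P = 75 - (3/2)q_D, so π_D = (75 - (3/2)q_D)q_D - 32q_D.
Maximising: ∂π_D/∂q_D = 43 - 3q_D = 0, giving q_D = 43/3.
Then q_M = (88 - 3·(43/3))/6 = 15/2.
Price P = 119 - 3·(131/6) = 107/2.
Delta's profit: (107/2 - 32)·(43/3) = 1849/6.

308.17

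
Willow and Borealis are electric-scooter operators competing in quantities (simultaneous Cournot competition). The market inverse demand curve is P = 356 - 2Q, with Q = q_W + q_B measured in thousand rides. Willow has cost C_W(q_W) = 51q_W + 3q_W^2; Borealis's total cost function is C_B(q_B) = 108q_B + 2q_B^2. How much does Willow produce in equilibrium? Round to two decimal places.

25.58

Willow's profit: π_W = (356 - 2Q)q_W - (51q_W + 3q_W²). Setting ∂π_W/∂q_W = 0: 305 - 10q_W - 2(q_B) = 0.
Borealis's first-order condition: 248 - 8q_B - 2(q_W) = 0.
So q_W = (305 - 2q_B)/10 and q_B = (248 - 2q_W)/8.
Substituting one into the other gives q_W = 486/19 and q_B = 935/38.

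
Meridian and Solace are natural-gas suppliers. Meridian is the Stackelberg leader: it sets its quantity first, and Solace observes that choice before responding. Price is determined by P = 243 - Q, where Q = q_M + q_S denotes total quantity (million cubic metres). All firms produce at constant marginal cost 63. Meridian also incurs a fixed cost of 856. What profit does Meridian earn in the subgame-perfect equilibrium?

The follower Solace best-responds to any q_M: π_S = (243 - Q)q_S - 63q_S.
Follower FOC: 180 - q_M - 2q_S = 0, so q_S(q_M) = (180 - q_M)/2.
The leader anticipates this reaction. Substituting into P = 243 - Q gives P = 153 - (1/2)q_M, so π_M = (153 - (1/2)q_M)q_M - 63q_M.
The leader's first-order condition 90 - q_M = 0 yields q_M = 90.
Then q_S = (180 - 90)/2 = 45.
Price P = 243 - 135 = 108.
Meridian's profit: (108 - 63)·90 - 856 = 3194.

3194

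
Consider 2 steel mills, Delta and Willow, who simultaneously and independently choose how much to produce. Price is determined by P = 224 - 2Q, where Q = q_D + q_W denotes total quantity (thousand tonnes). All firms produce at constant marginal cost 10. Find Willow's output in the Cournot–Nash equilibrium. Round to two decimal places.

35.67

Each firm earns π_i = (224 - 2Q)q_i - 10q_i.
Setting ∂π_i/∂q_i = 0 with rivals' quantities fixed: 214 - 4q_i - 2q_j = 0.
With identical firms every q_j equals q_i, so q_j = q_i and 214 = 6q_i, giving q_i = 107/3.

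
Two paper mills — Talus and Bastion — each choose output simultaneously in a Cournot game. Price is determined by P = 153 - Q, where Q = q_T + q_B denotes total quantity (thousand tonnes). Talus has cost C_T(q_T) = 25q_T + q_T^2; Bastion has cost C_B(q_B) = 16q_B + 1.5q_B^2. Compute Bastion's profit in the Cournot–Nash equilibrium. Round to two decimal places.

1221.61

Talus's profit: π_T = (153 - Q)q_T - (25q_T + q_T²). Setting ∂π_T/∂q_T = 0: 128 - 4q_T - (q_B) = 0.
Bastion's profit: π_B = (153 - Q)q_B - (16q_B + (3/2)q_B²). Setting ∂π_B/∂q_B = 0: 137 - 5q_B - (q_T) = 0.
So q_T = (128 - q_B)/4 and q_B = (137 - q_T)/5.
Solving the pair: q_T = 503/19, q_B = 420/19.
Price P = 153 - 923/19 = 1984/19.
Bastion's profit: (1984/19)·(420/19) - 16·(420/19) - (3/2)(420/19)² = 1221.6066.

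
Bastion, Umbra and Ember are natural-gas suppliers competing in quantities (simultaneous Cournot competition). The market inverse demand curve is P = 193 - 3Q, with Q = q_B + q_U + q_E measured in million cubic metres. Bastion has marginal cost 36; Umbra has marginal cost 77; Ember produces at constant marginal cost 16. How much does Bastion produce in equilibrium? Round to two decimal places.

Bastion's profit: π_B = (193 - 3Q)q_B - (36q_B). Setting ∂π_B/∂q_B = 0: 157 - 6q_B - 3(q_U + q_E) = 0.
Umbra's first-order condition: 116 - 6q_U - 3(q_B + q_E) = 0.
Ember's profit: π_E = (193 - 3Q)q_E - (16q_E). Setting ∂π_E/∂q_E = 0: 177 - 6q_E - 3(q_B + q_U) = 0.
Adding the 3 first-order conditions: 450 − 12Q = 0, so Q = 75/2.
Back-substituting: q_B = (157 − 225/2)/3 = 89/6, q_U = (116 − 225/2)/3 = 7/6, q_E = (177 − 225/2)/3 = 43/2.

14.83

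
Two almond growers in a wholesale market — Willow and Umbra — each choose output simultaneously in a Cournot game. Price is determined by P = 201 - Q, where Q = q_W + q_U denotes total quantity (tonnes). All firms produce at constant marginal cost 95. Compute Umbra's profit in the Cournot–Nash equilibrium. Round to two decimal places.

A representative firm's profit is π_i = q_i(201 - Q) - 95q_i.
Setting ∂π_i/∂q_i = 0 with rivals' quantities fixed: 106 - 2q_i - q_j = 0.
By symmetry each firm produces the same amount; substituting q_j = q_i yields q_i = 106/3.
Price P = 201 - 212/3 = 391/3.
Umbra's profit: (391/3 - 95)·(106/3) = 1248.4444.

1248.44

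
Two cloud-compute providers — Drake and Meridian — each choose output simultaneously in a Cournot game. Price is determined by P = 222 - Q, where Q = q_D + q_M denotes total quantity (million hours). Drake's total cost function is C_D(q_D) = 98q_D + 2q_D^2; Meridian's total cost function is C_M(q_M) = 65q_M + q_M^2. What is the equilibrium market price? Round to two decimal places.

171.70

Drake's profit: π_D = (222 - Q)q_D - (98q_D + 2q_D²). Setting ∂π_D/∂q_D = 0: 124 - 6q_D - (q_M) = 0.
Meridian's first-order condition: 157 - 4q_M - (q_D) = 0.
Rearranging gives the reaction functions q_D = (124 - q_M)/6 and q_M = (157 - q_D)/4.
Solving the pair: q_D = 339/23, q_M = 818/23.
Total output Q = 1157/23, so price P = 222 - 1157/23 = 171.6957.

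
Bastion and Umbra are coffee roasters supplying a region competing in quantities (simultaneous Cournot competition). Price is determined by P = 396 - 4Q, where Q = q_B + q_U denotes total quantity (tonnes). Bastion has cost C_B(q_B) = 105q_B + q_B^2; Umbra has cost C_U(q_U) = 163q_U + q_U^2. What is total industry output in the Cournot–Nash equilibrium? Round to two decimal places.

37.43

Bastion's profit: π_B = (396 - 4Q)q_B - (105q_B + q_B²). Setting ∂π_B/∂q_B = 0: 291 - 10q_B - 4(q_U) = 0.
Umbra's profit: π_U = (396 - 4Q)q_U - (163q_U + q_U²). Setting ∂π_U/∂q_U = 0: 233 - 10q_U - 4(q_B) = 0.
Best responses: q_B = (291 - 4q_U)/10, q_U = (233 - 4q_B)/10.
Substituting one into the other gives q_B = 989/42 and q_U = 583/42.
Total output Q = 989/42 + 583/42 = 262/7.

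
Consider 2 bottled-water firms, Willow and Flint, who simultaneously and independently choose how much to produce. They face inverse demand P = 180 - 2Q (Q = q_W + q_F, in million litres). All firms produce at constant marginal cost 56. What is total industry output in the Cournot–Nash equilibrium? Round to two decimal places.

41.33

A representative firm's profit is π_i = q_i(180 - 2Q) - 56q_i.
Setting ∂π_i/∂q_i = 0 with rivals' quantities fixed: 124 - 4q_i - 2q_j = 0.
By symmetry each firm produces the same amount; substituting q_j = q_i yields q_i = 124/6 = 62/3.
Total output Q = 62/3 + 62/3 = 124/3.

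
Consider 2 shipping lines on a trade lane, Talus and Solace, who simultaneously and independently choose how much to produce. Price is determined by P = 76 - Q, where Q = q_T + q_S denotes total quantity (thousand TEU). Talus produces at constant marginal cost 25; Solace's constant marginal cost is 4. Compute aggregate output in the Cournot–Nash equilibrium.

41

Talus's profit: π_T = (76 - Q)q_T - (25q_T). Setting ∂π_T/∂q_T = 0: 51 - 2q_T - (q_S) = 0.
Solace's first-order condition: 72 - 2q_S - (q_T) = 0.
Best responses: q_T = (51 - q_S)/2, q_S = (72 - q_T)/2.
Substituting one into the other gives q_T = 10 and q_S = 31.
Total output Q = 10 + 31 = 41.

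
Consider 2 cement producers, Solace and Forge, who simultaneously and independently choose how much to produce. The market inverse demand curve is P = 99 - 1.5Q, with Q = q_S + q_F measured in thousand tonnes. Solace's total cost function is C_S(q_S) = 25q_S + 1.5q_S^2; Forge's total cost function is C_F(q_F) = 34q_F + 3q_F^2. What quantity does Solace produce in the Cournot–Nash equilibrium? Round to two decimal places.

10.99

Solace's profit: π_S = (99 - 1.5Q)q_S - (25q_S + (3/2)q_S²). Setting ∂π_S/∂q_S = 0: 74 - 6q_S - (3/2)(q_F) = 0.
Forge's profit: π_F = (99 - 1.5Q)q_F - (34q_F + 3q_F²). Setting ∂π_F/∂q_F = 0: 65 - 9q_F - (3/2)(q_S) = 0.
So q_S = (74 - (3/2)q_F)/6 and q_F = (65 - (3/2)q_S)/9.
Substituting one into the other gives q_S = 758/69 and q_F = 124/23.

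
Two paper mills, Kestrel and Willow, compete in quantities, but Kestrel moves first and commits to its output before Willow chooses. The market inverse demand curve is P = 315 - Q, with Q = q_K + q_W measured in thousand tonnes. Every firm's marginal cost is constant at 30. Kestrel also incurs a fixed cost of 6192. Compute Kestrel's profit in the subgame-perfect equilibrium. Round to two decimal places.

Solve by backward induction. Given q_K, the follower Willow maximises π_W = (315 - q_K - q_W)q_W - 30q_W.
Follower FOC: 285 - q_K - 2q_W = 0, so q_W(q_K) = (285 - q_K)/2.
The leader anticipates this reaction. Substituting into P = 315 - Q gives P = 345/2 - (1/2)q_K, so π_K = (345/2 - (1/2)q_K)q_K - 30q_K.
Maximising: ∂π_K/∂q_K = 285/2 - q_K = 0, giving q_K = 285/2.
Then q_W = (285 - 285/2)/2 = 285/4.
Price P = 315 - 855/4 = 405/4.
Kestrel's profit: (405/4 - 30)·(285/2) - 6192 = 3961.1250.

3961.13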